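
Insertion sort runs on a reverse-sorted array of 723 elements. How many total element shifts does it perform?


Sum of shifts = 1 + 2 + 3 + ... + 722
= 723 * 722 / 2
= 522006 / 2
= 261003


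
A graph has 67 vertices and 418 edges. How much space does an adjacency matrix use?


Adjacency matrix: V x V grid of entries
Space = V^2 = 67^2 = 67 * 67 = 4489


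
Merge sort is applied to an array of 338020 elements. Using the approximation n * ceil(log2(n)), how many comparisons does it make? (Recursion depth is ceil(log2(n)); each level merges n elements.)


Merge sort divides the array into halves recursively.
Number of levels = ceil(log2(338020)) = 19
At each level, approximately n = 338020 comparisons are needed for merging.
Total comparisons ~ n * ceil(log2(n)) = 338020 * 19 = 6422380


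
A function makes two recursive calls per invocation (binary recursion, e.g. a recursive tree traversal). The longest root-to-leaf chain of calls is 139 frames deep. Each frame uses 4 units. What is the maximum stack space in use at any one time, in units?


Binary recursion: the two calls run one after the other, so only one root-to-leaf chain of frames is on the stack at a time.
Maximum depth (longest chain) = 139 frames
Each frame = 4 units
Max stack space = 139 * 4 = 556


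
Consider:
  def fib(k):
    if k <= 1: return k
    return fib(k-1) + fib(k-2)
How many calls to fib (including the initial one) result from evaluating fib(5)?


Let C(m) = total calls to evaluate fib(m). Then C(0)=C(1)=1, and
C(m) = 1 + C(m-1) + C(m-2) for m >= 2.
Build the table (each entry = 1 + previous two):
  C(0) = 1
  C(1) = 1
  C(2) = 1 + 1 + 1 = 3
  C(3) = 1 + 3 + 1 = 5
  C(4) = 1 + 5 + 3 = 9
  C(5) = 1 + 9 + 5 = 15
Total calls for fib(5) = 15


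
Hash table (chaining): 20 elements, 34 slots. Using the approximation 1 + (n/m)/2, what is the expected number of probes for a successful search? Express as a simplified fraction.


Computing expected probes:
alpha = 20/34
= 1 + alpha/2
= 1 + 20/(2*34)
= (2*34 + 20) / (2*34)
= 88/68 = 22/17


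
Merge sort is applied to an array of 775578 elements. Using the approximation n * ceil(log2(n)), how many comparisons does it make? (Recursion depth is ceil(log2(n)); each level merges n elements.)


Merge sort divides the array into halves recursively.
Number of levels = ceil(log2(775578)) = 20
At each level, approximately n = 775578 comparisons are needed for merging.
Total comparisons ~ n * ceil(log2(n)) = 775578 * 20 = 15511560


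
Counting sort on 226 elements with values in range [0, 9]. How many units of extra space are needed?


Output array size: 226 (to store sorted result)
Count array size: 10 (one slot per possible value, range 0 to 9)
Total extra space = 226 + 10 = 236


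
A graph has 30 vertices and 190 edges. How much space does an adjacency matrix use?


Adjacency matrix: V x V grid of entries
Space = V^2 = 30^2 = 30 * 30 = 900


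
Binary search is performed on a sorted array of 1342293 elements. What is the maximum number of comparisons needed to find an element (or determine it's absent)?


Binary search halves the search space each comparison:
  Step 1: search space = 1342293 -> 671146
  Step 2: search space = 671146 -> 335573
  Step 3: search space = 335573 -> 167786
  Step 4: search space = 167786 -> 83893
  Step 5: search space = 83893 -> 41946
  Step 6: search space = 41946 -> 20973
  Step 7: search space = 20973 -> 10486
  Step 8: search space = 10486 -> 5243
  Step 9: search space = 5243 -> 2621
  Step 10: search space = 2621 -> 1310
  Step 11: search space = 1310 -> 655
  Step 12: search space = 655 -> 327
  Step 13: search space = 327 -> 163
  Step 14: search space = 163 -> 81
  Step 15: search space = 81 -> 40
  Step 16: search space = 40 -> 20
  Step 17: search space = 20 -> 10
  Step 18: search space = 10 -> 5
  Step 19: search space = 5 -> 2
  Step 20: search space = 2 -> 1
  Step 21: search space = 1 (final check)
Maximum comparisons = floor(log2(1342293)) + 1 = 20 + 1 = 21


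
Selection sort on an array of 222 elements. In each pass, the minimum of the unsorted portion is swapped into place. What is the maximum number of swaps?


Selection sort performs one swap per pass:
  Pass 1: find min in positions 0 to 221, swap with position 0
  Pass 2: find min in positions 1 to 221, swap with position 1
  Pass 3: find min in positions 2 to 221, swap with position 2
  Pass 4: find min in positions 3 to 221, swap with position 3
  Pass 5: find min in positions 4 to 221, swap with position 4
  ... (216 more passes)
Total passes (and swaps) = n - 1 = 222 - 1 = 221


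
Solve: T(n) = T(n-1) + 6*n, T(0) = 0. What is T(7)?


Expanding the recurrence:
T(7) = T(6) + 6*7
       = T(5) + 6*6 + 6*7
       ...
       = T(0) + 6*(1 + 2 + ... + 7)
       = 0 + 6 * 7*8/2
       = 0 + 6 * 28
       = 0 + 168 = 168


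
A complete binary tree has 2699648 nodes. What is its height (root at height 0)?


In a complete binary tree, level k holds nodes 2^k .. 2^(k+1)-1 (1-indexed).
Height = floor(log2(n)) = floor(log2(2699648)) = 21
Check: 2^21 = 2097152 <= 2699648 < 4194304 = 2^22


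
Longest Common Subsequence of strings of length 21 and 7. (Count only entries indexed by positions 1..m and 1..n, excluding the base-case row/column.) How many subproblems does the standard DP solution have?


DP table indexed by positions in both strings.
First string: 21 positions
Second string: 7 positions
Total = 21 * 7 = 147


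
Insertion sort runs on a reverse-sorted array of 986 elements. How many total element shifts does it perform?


Sum of shifts = 1 + 2 + 3 + ... + 985
= 986 * 985 / 2
= 971210 / 2
= 485605


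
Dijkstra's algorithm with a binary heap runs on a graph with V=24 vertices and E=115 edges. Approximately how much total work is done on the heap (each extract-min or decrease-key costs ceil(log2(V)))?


Dijkstra with a binary heap: each vertex is extracted once, each edge may relax once.
Each heap operation costs O(log V).
V + E = 24 + 115 = 139
ceil(log2(24)) = 5 (since 2^4 = 16 < 24 <= 32 = 2^5)
Total heap work = (V+E) * ceil(log2(V)) = 139 * 5 = 695


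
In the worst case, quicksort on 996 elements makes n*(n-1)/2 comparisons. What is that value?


Sum of comparisons per partition:
995 + 994 + ... + 1 + 0
= 996 * (996 - 1) / 2
= 996 * 995 / 2
= 495510


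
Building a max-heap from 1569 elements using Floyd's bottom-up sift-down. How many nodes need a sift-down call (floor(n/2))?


In a heap of 1569 elements (0-indexed array):
  Last element index: 1568
  Parent of last element: floor((1568 - 1) / 2) = 783
  Internal nodes: indices 0 to 783
  Count = floor(1569/2) = 784


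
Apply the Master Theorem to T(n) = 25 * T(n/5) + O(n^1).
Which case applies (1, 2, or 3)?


The Master Theorem: T(n) = a*T(n/b) + O(n^c)
  a = 25, b = 5, c = 1
log_b(a) = log_5(25) = 2
Compare b^c with a: 5^1 = 5 < 25, so c < log_b(a).
Since c < log_b(a), Case 1 applies.
T(n) = O(n^(log_5 25)) = O(n^2)
Master Theorem case = 1


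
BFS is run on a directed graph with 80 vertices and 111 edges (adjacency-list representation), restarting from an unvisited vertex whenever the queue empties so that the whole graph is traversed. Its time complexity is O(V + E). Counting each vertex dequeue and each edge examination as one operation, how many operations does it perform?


A full BFS traversal dequeues each vertex exactly once and examines each directed edge exactly once.
V = 80 (vertex processing cost)
E = 111 (edge examination cost)
Total operations proportional to V + E = 80 + 111 = 191


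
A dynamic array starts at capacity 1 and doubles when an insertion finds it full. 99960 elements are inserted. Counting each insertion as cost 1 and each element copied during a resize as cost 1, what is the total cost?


n = 99960
Insertion costs: 99960
Resizes copy 1, 2, 4, ... up to the largest power of 2 that is <= n-1 = 99959, i.e. 65536.
Copy costs = 1 + 2 + 4 + 8 + 16 + 32 + 64 + 128 + 256 + 512 + 1024 + 2048 + 4096 + 8192 + 16384 + 32768 + 65536 = 131071
Total = 99960 + 131071 = 231031


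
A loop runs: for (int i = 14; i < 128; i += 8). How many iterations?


Loop starts at i = 14, increments by 8, stops when i >= 128.
Number of iterations = ceil((128 - 14) / 8)
= ceil(114 / 8)
= 15


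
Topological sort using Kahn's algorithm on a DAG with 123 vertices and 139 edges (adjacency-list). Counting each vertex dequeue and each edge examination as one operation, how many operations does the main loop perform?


Kahn's algorithm:
  1. Compute in-degrees: O(V + E)
  2. Process queue: each vertex dequeued once (O(V))
     each edge examined once (O(E))
Total = V + E = 123 + 139 = 262


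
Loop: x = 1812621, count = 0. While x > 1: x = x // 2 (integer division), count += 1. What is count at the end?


The variable x halves each step:
x = 1812621 -> 906310 -> 453155 -> 226577 -> 113288 -> 56644 -> 28322 -> 14161 -> 7080 -> 3540 -> 1770 -> 885 -> 442 -> 221 -> 110 -> 55 -> 27 -> 13 -> 6 -> 3 -> 1
Number of halvings = floor(log2(1812621)) = 20


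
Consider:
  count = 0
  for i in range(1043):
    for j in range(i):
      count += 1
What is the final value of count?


For each i, the inner loop runs i times:
  i=0: inner runs 0 times
  i=1: inner runs 1 time
  i=2: inner runs 2 times
  i=3: inner runs 3 times
  i=4: inner runs 4 times
  i=5: inner runs 5 times
  i=6: inner runs 6 times
  i=7: inner runs 7 times
  ...
Total = 0 + 1 + 2 + ... + 1042 = 1043*(1043-1)/2 = 543403


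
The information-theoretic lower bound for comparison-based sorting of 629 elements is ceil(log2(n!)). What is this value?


A binary decision tree of height h has at most 2^h leaves and needs at least n! of them, so h >= ceil(log2(n!)).
629! is far too large to multiply out, so use Stirling's series:
  ln(n!) ~ n ln n - n + (1/2) ln(2 pi n) + 1/(12n)  (error below 1/(360 n^3), negligible here)
  ln(629) = 6.4441313
  n ln n = 629 * 6.4441313 = 4053.3586
  (1/2) ln(2 pi * 629) = (1/2) ln(3952.1236) = 4.1410
  1/(12*629) = 0.0001
  ln(629!) ~ 4053.3586 - 629 + 4.1410 + 0.0001 = 3428.4997
Convert to base 2: log2(629!) = 3428.4997 / ln 2 = 3428.4997 / 0.69314718 = 4946.2795
ceil(4946.2795) = 4947


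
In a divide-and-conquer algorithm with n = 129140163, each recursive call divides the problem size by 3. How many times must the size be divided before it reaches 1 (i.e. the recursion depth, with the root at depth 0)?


Number of divisions = log_3(129140163)
Sizes: 129140163 -> 43046721 -> 14348907 -> 4782969 -> 1594323 -> 531441 -> 177147 -> 59049 -> 19683 -> 6561 -> 2187 -> 729 -> 243 -> 81 -> 27 -> 9 -> 3 -> 1 (17 divisions)
Recursion depth = 17


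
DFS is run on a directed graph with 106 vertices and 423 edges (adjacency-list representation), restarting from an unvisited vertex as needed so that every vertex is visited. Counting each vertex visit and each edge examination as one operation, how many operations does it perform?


A full DFS traversal processes each vertex exactly once (push/pop on stack).
Each directed edge is examined once.
V = 106, E = 423
V + E = 529


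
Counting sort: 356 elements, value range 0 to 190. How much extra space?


n = 356 (output array)
k = 191 (count array for 191 distinct values)
Extra space = 356 + 191 = 547


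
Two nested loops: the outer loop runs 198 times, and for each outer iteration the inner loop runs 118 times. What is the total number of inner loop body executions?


Outer loop: 198 iterations
Inner loop: 118 iterations per outer iteration
Total = 198 * 118 = 23364


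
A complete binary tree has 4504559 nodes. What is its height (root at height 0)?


In a complete binary tree, level k holds nodes 2^k .. 2^(k+1)-1 (1-indexed).
Height = floor(log2(n)) = floor(log2(4504559)) = 22
Check: 2^22 = 4194304 <= 4504559 < 8388608 = 2^23


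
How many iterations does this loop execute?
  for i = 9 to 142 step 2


The loop variable i takes values starting at 9 and increments by 2 each iteration.
Sequence: i = 9, 11, 13, 15, 17, 19, 21, 23, 25, ...
The upper bound 142 is inclusive, so the count is floor((last - first) / step) + 1:
floor((142 - 9) / 2) + 1 = floor(133/2) + 1 = 66 + 1 = 67


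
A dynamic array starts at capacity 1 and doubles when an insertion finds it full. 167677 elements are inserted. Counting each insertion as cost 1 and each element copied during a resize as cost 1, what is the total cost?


n = 167677
Insertion costs: 167677
Resizes copy 1, 2, 4, ... up to the largest power of 2 that is <= n-1 = 167676, i.e. 131072.
Copy costs = 1 + 2 + 4 + 8 + 16 + 32 + 64 + 128 + 256 + 512 + 1024 + 2048 + 4096 + 8192 + 16384 + 32768 + 65536 + 131072 = 262143
Total = 167677 + 262143 = 429820


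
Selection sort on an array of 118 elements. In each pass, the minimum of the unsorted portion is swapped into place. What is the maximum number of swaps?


Selection sort performs one swap per pass:
  Pass 1: find min in positions 0 to 117, swap with position 0
  Pass 2: find min in positions 1 to 117, swap with position 1
  Pass 3: find min in positions 2 to 117, swap with position 2
  Pass 4: find min in positions 3 to 117, swap with position 3
  Pass 5: find min in positions 4 to 117, swap with position 4
  ... (112 more passes)
Total passes (and swaps) = n - 1 = 118 - 1 = 117


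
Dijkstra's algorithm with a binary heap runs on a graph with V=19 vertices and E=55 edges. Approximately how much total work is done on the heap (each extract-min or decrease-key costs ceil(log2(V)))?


Dijkstra with a binary heap: each vertex is extracted once, each edge may relax once.
Each heap operation costs O(log V).
V + E = 19 + 55 = 74
ceil(log2(19)) = 5 (since 2^4 = 16 < 19 <= 32 = 2^5)
Total heap work = (V+E) * ceil(log2(V)) = 74 * 5 = 370


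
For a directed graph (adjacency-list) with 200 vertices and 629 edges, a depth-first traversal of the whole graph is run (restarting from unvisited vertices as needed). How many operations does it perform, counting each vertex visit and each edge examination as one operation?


A full DFS traversal visits each vertex once and examines each edge once.
V = 200
E = 629
Sum = 200 + 629 = 829


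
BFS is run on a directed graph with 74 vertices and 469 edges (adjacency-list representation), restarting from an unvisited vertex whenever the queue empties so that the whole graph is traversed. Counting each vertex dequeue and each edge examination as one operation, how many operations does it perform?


A full BFS traversal dequeues each vertex exactly once and examines each directed edge exactly once.
V = 74 (vertex processing cost)
E = 469 (edge examination cost)
Total operations proportional to V + E = 74 + 469 = 543


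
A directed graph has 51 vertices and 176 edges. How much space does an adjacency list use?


Adjacency list: one list head per vertex + one entry per edge
Vertex heads: 51
Edge entries: 176
Total = 51 + 176 = 227


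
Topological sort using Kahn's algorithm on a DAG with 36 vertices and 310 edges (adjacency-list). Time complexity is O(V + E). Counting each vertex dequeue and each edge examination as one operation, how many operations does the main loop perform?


Kahn's algorithm:
  1. Compute in-degrees: O(V + E)
  2. Process queue: each vertex dequeued once (O(V))
     each edge examined once (O(E))
Total = V + E = 36 + 310 = 346


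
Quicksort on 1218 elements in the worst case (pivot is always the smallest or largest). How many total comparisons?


In the worst case, each partition step picks the worst pivot:
  Partition 1: 1217 comparisons (n-1 elements to compare)
  Partition 2: 1216 comparisons
  Partition 3: 1215 comparisons
  Partition 4: 1214 comparisons
  Partition 5: 1213 comparisons
  ...
  Last partition: 0 comparisons
Total = (n-1) + (n-2) + ... + 1 + 0 = n*(n-1)/2
= 1218*1217/2 = 741153


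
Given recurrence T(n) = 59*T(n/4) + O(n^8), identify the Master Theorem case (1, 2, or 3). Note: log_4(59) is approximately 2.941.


Master Theorem parameters: a=59, b=4, c=8
log_b(a) = 2.941
Compare b^c with a: 4^8 = 65536 > 59, so c > log_b(a).
Comparing c=8 vs log_b(a)=2.941:
8 > 2.941 => Case 3
Result: T(n) = O(n^8)
Master Theorem case = 3


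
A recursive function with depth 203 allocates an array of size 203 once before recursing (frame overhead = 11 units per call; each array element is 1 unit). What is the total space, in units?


Array allocation: 203 units (allocated once)
Stack frames: 203 deep * 11 per frame = 2233 units
Total = 203 + 2233 = 2436


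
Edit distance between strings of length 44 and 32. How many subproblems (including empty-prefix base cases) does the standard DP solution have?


The table includes base cases (empty prefixes).
Rows: (m+1) = 45
Columns: (n+1) = 33
Total = 45 * 33 = 1485


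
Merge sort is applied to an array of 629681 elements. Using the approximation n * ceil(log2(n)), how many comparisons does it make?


Merge sort divides the array into halves recursively.
Number of levels = ceil(log2(629681)) = 20
At each level, approximately n = 629681 comparisons are needed for merging.
Total comparisons ~ n * ceil(log2(n)) = 629681 * 20 = 12593620


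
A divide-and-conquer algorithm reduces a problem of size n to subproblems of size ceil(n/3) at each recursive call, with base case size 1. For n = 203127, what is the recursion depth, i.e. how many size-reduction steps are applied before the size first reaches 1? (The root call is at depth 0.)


Each step divides the size by 3 (rounding up); after k steps the size is ceil(n/3^k), which equals 1 exactly when 3^k >= n.
So the depth is the smallest k with 3^k >= 203127, i.e. ceil(log_3(203127)).
3^11 = 177147 < 203127 <= 531441 = 3^12
Recursion depth = 12


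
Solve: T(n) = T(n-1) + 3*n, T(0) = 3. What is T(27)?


Expanding the recurrence:
T(27) = T(26) + 3*27
       = T(25) + 3*26 + 3*27
       ...
       = T(0) + 3*(1 + 2 + ... + 27)
       = 3 + 3 * 27*28/2
       = 3 + 3 * 378
       = 3 + 1134 = 1137


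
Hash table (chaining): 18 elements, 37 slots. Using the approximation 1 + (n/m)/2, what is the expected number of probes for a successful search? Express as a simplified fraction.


Computing expected probes:
alpha = 18/37
= 1 + alpha/2
= 1 + 18/(2*37)
= (2*37 + 18) / (2*37)
= 92/74 = 46/37


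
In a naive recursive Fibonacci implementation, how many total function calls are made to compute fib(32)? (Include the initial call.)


Let C(m) = total calls to evaluate fib(m). Then C(0)=C(1)=1, and
C(m) = 1 + C(m-1) + C(m-2) for m >= 2.
Build the table (each entry = 1 + previous two):
  C(0) = 1
  C(1) = 1
  C(2) = 1 + 1 + 1 = 3
  C(3) = 1 + 3 + 1 = 5
  C(4) = 1 + 5 + 3 = 9
  C(5) = 1 + 9 + 5 = 15
  C(6) = 1 + 15 + 9 = 25
  C(7) = 1 + 25 + 15 = 41
  C(8) = 1 + 41 + 25 = 67
  C(9) = 1 + 67 + 41 = 109
  C(10) = 1 + 109 + 67 = 177
  C(11) = 1 + 177 + 109 = 287
  C(12) = 1 + 287 + 177 = 465
  C(13) = 1 + 465 + 287 = 753
  C(14) = 1 + 753 + 465 = 1219
  C(15) = 1 + 1219 + 753 = 1973
  C(16) = 1 + 1973 + 1219 = 3193
  C(17) = 1 + 3193 + 1973 = 5167
  C(18) = 1 + 5167 + 3193 = 8361
  C(19) = 1 + 8361 + 5167 = 13529
  C(20) = 1 + 13529 + 8361 = 21891
  C(21) = 1 + 21891 + 13529 = 35421
  C(22) = 1 + 35421 + 21891 = 57313
  C(23) = 1 + 57313 + 35421 = 92735
  C(24) = 1 + 92735 + 57313 = 150049
  C(25) = 1 + 150049 + 92735 = 242785
  C(26) = 1 + 242785 + 150049 = 392835
  C(27) = 1 + 392835 + 242785 = 635621
  C(28) = 1 + 635621 + 392835 = 1028457
  C(29) = 1 + 1028457 + 635621 = 1664079
  C(30) = 1 + 1664079 + 1028457 = 2692537
  C(31) = 1 + 2692537 + 1664079 = 4356617
  C(32) = 1 + 4356617 + 2692537 = 7049155
Total calls for fib(32) = 7049155


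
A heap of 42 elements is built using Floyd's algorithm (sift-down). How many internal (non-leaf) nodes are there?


Leaf nodes occupy roughly half the array.
Sift-down is called for each internal node, starting from the last one.
Internal nodes = floor(n/2) = floor(42/2) = 21


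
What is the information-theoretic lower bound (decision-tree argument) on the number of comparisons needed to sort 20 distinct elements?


A binary decision tree of height h has at most 2^h leaves and needs at least n! of them, so h >= ceil(log2(n!)).
Compute 20! as a running product:
  x2 = 2, x3 = 6, x4 = 24, x5 = 120
  x6 = 720, x7 = 5040, x8 = 40320, x9 = 362880
  x10 = 3628800, x11 = 39916800, x12 = 479001600, x13 = 6227020800
  x14 = 87178291200, x15 = 1307674368000, x16 = 20922789888000, x17 = 355687428096000
  x18 = 6402373705728000, x19 = 121645100408832000, x20 = 2432902008176640000
20! = 2432902008176640000
Bracket between powers of 2:
  2^61 = 2305843009213693952 < 2432902008176640000 <= 4611686018427387904 = 2^62
So ceil(log2(20!)) = 62


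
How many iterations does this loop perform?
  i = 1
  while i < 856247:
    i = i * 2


The loop variable doubles each iteration:
i = 1 -> 2 -> 4 -> 8 -> 16 -> 32 -> 64 -> 128 -> 256 -> 512 -> 1024 -> 2048 -> 4096 -> 8192 -> 16384 -> 32768 -> 65536 -> 131072 -> 262144 -> 524288 -> 1048576 (stop, 1048576 >= 856247)
Number of doublings = ceil(log2(856247)) = 20


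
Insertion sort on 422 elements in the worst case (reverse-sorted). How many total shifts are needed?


In the worst case (reverse-sorted), each element shifts past all previous:
  Element 1: 1 shifts
  Element 2: 2 shifts
  Element 3: 3 shifts
  Element 4: 4 shifts
  Element 5: 5 shifts
  ...
  Element 421: 421 shifts
Total = 1 + 2 + ... + 421
= 422*(422-1)/2 = 88831


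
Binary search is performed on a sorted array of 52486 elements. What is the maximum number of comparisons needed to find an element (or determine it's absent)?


Binary search halves the search space each comparison:
  Step 1: search space = 52486 -> 26243
  Step 2: search space = 26243 -> 13121
  Step 3: search space = 13121 -> 6560
  Step 4: search space = 6560 -> 3280
  Step 5: search space = 3280 -> 1640
  Step 6: search space = 1640 -> 820
  Step 7: search space = 820 -> 410
  Step 8: search space = 410 -> 205
  Step 9: search space = 205 -> 102
  Step 10: search space = 102 -> 51
  Step 11: search space = 51 -> 25
  Step 12: search space = 25 -> 12
  Step 13: search space = 12 -> 6
  Step 14: search space = 6 -> 3
  Step 15: search space = 3 -> 1
  Step 16: search space = 1 (final check)
Maximum comparisons = floor(log2(52486)) + 1 = 15 + 1 = 16


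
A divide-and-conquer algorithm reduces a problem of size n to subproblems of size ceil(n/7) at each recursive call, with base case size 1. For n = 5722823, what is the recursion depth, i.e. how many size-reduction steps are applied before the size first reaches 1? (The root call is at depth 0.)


Each step divides the size by 7 (rounding up); after k steps the size is ceil(n/7^k), which equals 1 exactly when 7^k >= n.
So the depth is the smallest k with 7^k >= 5722823, i.e. ceil(log_7(5722823)).
7^7 = 823543 < 5722823 <= 5764801 = 7^8
Recursion depth = 8


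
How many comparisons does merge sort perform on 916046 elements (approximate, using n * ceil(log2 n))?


Recursion depth: ceil(log2(916046)) = 20
Each recursion level merges n = 916046 elements
Total = 916046 * 20 = 18320920


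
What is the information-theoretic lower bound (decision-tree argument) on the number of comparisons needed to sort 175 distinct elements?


A binary decision tree of height h has at most 2^h leaves and needs at least n! of them, so h >= ceil(log2(n!)).
175! is far too large to multiply out, so use Stirling's series:
  ln(n!) ~ n ln n - n + (1/2) ln(2 pi n) + 1/(12n)  (error below 1/(360 n^3), negligible here)
  ln(175) = 5.1647860
  n ln n = 175 * 5.1647860 = 903.8376
  (1/2) ln(2 pi * 175) = (1/2) ln(1099.5574) = 3.5013
  1/(12*175) = 0.0005
  ln(175!) ~ 903.8376 - 175 + 3.5013 + 0.0005 = 732.3394
Convert to base 2: log2(175!) = 732.3394 / ln 2 = 732.3394 / 0.69314718 = 1056.5424
ceil(1056.5424) = 1057


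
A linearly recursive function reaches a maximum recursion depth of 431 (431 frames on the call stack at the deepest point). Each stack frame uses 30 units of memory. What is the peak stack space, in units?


Maximum recursion depth = 431 frames
Memory per frame = 30 units
Total stack space = depth * frame_size
= 431 * 30 = 12930


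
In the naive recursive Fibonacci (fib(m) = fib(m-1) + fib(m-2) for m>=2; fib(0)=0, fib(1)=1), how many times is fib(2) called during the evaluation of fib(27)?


Let N(m) = number of times fib(m) is called while evaluating fib(27).
N(27) = 1 (the initial call).
N(26) = 1 (only fib(27) calls it).
For 1 <= m <= 25: fib(m) is called by fib(m+1) and fib(m+2), so
  N(m) = N(m+1) + N(m+2).
fib(0) is called only by fib(2), so N(0) = N(2).
Walk down from m=27:
  N(27)=1, N(26)=1, N(25)=2, N(24)=3, N(23)=5, N(22)=8, N(21)=13, N(20)=21, N(19)=34, N(18)=55, N(17)=89, N(16)=144, N(15)=233, N(14)=377, N(13)=610, N(12)=987, N(11)=1597, N(10)=2584, N(9)=4181, N(8)=6765, N(7)=10946, N(6)=17711, N(5)=28657, N(4)=46368, N(3)=75025, N(2)=121393
N(2) = 121393


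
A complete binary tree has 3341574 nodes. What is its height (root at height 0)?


In a complete binary tree, level k holds nodes 2^k .. 2^(k+1)-1 (1-indexed).
Height = floor(log2(n)) = floor(log2(3341574)) = 21
Check: 2^21 = 2097152 <= 3341574 < 4194304 = 2^22


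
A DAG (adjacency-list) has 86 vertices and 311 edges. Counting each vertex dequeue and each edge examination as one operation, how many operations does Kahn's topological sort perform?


V = 86 (vertex processing)
E = 311 (edge processing)
V + E = 86 + 311 = 397


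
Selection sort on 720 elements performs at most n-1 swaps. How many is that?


Each of the 719 passes places one element in its final position.
Pass 1: swap minimum into position 0
Pass 2: swap minimum of remaining into position 1
...
Pass 719: last two elements, one swap
Maximum swaps = 720 - 1 = 719


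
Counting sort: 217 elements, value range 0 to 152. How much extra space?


n = 217 (output array)
k = 153 (count array for 153 distinct values)
Extra space = 217 + 153 = 370


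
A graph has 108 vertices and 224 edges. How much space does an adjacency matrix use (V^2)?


Adjacency matrix: V x V grid of entries
Space = V^2 = 108^2 = 108 * 108 = 11664


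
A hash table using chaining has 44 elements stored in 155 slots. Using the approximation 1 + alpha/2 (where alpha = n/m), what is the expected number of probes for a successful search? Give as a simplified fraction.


Load factor alpha = n/m = 44/155
Expected probes = 1 + alpha/2 = 1 + 44/(2*155)
= 1 + 44/310
= 310/310 + 44/310
= 354/310
Simplify: 177/155


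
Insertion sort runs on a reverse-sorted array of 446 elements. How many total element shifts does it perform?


Sum of shifts = 1 + 2 + 3 + ... + 445
= 446 * 445 / 2
= 198470 / 2
= 99235


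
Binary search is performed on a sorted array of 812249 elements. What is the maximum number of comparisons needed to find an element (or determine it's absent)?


Binary search halves the search space each comparison:
  Step 1: search space = 812249 -> 406124
  Step 2: search space = 406124 -> 203062
  Step 3: search space = 203062 -> 101531
  Step 4: search space = 101531 -> 50765
  Step 5: search space = 50765 -> 25382
  Step 6: search space = 25382 -> 12691
  Step 7: search space = 12691 -> 6345
  Step 8: search space = 6345 -> 3172
  Step 9: search space = 3172 -> 1586
  Step 10: search space = 1586 -> 793
  Step 11: search space = 793 -> 396
  Step 12: search space = 396 -> 198
  Step 13: search space = 198 -> 99
  Step 14: search space = 99 -> 49
  Step 15: search space = 49 -> 24
  Step 16: search space = 24 -> 12
  Step 17: search space = 12 -> 6
  Step 18: search space = 6 -> 3
  Step 19: search space = 3 -> 1
  Step 20: search space = 1 (final check)
Maximum comparisons = floor(log2(812249)) + 1 = 19 + 1 = 20


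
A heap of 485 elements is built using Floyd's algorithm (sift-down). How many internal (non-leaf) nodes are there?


Leaf nodes occupy roughly half the array.
Sift-down is called for each internal node, starting from the last one.
Internal nodes = floor(n/2) = floor(485/2) = 242


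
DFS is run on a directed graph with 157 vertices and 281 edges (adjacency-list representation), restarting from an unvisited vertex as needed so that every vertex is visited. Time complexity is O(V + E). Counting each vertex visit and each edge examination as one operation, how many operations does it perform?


A full DFS traversal processes each vertex exactly once (push/pop on stack).
Each directed edge is examined once.
V = 157, E = 281
V + E = 438


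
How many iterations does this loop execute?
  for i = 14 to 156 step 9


The loop variable i takes values starting at 14 and increments by 9 each iteration.
Sequence: i = 14, 23, 32, 41, 50, 59, 68, 77, 86, ...
The upper bound 156 is inclusive, so the count is floor((last - first) / step) + 1:
floor((156 - 14) / 9) + 1 = floor(142/9) + 1 = 15 + 1 = 16


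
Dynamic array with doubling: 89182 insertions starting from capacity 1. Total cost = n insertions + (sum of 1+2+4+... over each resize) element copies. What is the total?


n = 89182
Insertion costs: 89182
Resizes copy 1, 2, 4, ... up to the largest power of 2 that is <= n-1 = 89181, i.e. 65536.
Copy costs = 1 + 2 + 4 + 8 + 16 + 32 + 64 + 128 + 256 + 512 + 1024 + 2048 + 4096 + 8192 + 16384 + 32768 + 65536 = 131071
Total = 89182 + 131071 = 220253


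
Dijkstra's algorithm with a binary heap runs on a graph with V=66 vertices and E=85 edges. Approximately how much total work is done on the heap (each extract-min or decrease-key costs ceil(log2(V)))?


Dijkstra with a binary heap: each vertex is extracted once, each edge may relax once.
Each heap operation costs O(log V).
V + E = 66 + 85 = 151
ceil(log2(66)) = 7 (since 2^6 = 64 < 66 <= 128 = 2^7)
Total heap work = (V+E) * ceil(log2(V)) = 151 * 7 = 1057


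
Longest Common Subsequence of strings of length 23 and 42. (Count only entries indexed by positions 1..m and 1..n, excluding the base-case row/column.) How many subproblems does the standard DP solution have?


DP table indexed by positions in both strings.
First string: 23 positions
Second string: 42 positions
Total = 23 * 42 = 966


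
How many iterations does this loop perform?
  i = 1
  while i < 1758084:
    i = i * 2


The loop variable doubles each iteration:
i = 1 -> 2 -> 4 -> 8 -> 16 -> 32 -> 64 -> 128 -> 256 -> 512 -> 1024 -> 2048 -> 4096 -> 8192 -> 16384 -> 32768 -> 65536 -> 131072 -> 262144 -> 524288 -> 1048576 -> 2097152 (stop, 2097152 >= 1758084)
Number of doublings = ceil(log2(1758084)) = 21


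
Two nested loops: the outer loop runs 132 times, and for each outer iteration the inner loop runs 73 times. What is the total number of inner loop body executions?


Outer loop: 132 iterations
Inner loop: 73 iterations per outer iteration
Total = 132 * 73 = 9636


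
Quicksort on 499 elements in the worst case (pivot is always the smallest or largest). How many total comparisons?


In the worst case, each partition step picks the worst pivot:
  Partition 1: 498 comparisons (n-1 elements to compare)
  Partition 2: 497 comparisons
  Partition 3: 496 comparisons
  Partition 4: 495 comparisons
  Partition 5: 494 comparisons
  ...
  Last partition: 0 comparisons
Total = (n-1) + (n-2) + ... + 1 + 0 = n*(n-1)/2
= 499*498/2 = 124251


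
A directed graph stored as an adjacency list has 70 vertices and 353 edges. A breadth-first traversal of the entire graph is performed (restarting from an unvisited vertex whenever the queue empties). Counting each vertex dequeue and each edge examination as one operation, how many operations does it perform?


A full BFS traversal dequeues each vertex once and examines each edge once.
Vertex visits: 70
Edge visits: 353
V + E = 70 + 353 = 423


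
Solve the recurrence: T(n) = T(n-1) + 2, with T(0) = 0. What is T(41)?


Unrolling the recurrence:
T(41) = T(40) + 2
       = T(39) + 2 + 2
       = T(38) + 2*3
       ...
       = T(0) + 2*41
       = 0 + 82 = 82


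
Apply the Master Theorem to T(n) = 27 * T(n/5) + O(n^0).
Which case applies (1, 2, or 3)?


The Master Theorem: T(n) = a*T(n/b) + O(n^c)
  a = 27, b = 5, c = 0
log_b(a) = log_5(27) ~ 2.048
Compare b^c with a: 5^0 = 1 < 27, so c < log_b(a).
Since c < log_b(a), Case 1 applies.
T(n) = O(n^(log_5 27)) ~ O(n^2.048)
Master Theorem case = 1


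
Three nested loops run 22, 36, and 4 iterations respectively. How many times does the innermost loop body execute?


Loop 1 (outermost): 22 iterations
Loop 2 (middle): 36 iterations per outer
Loop 3 (innermost): 4 iterations per middle
Total = 22 * 36 * 4 = 3168


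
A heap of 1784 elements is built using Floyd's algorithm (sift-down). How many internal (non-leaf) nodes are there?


Leaf nodes occupy roughly half the array.
Sift-down is called for each internal node, starting from the last one.
Internal nodes = floor(n/2) = floor(1784/2) = 892


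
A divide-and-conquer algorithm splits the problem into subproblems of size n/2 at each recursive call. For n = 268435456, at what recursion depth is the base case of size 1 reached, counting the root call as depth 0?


At each depth, the problem size is divided by 2:
  Depth 0: problem size = 268435456
  Depth 1: problem size = 134217728
  Depth 2: problem size = 67108864
  Depth 3: problem size = 33554432
  Depth 4: problem size = 16777216
  Depth 5: problem size = 8388608
  Depth 6: problem size = 4194304
  Depth 7: problem size = 2097152
  Depth 8: problem size = 1048576
  Depth 9: problem size = 524288
  Depth 10: problem size = 262144
  Depth 11: problem size = 131072
  Depth 12: problem size = 65536
  Depth 13: problem size = 32768
  Depth 14: problem size = 16384
  Depth 15: problem size = 8192
  Depth 16: problem size = 4096
  Depth 17: problem size = 2048
  Depth 18: problem size = 1024
  Depth 19: problem size = 512
  Depth 20: problem size = 256
  Depth 21: problem size = 128
  Depth 22: problem size = 64
  Depth 23: problem size = 32
  Depth 24: problem size = 16
  Depth 25: problem size = 8
  Depth 26: problem size = 4
  Depth 27: problem size = 2
  Depth 28: problem size = 1 (base case)
The base case is reached at depth log_2(268435456) = 28 (the tree has 29 levels counting depth 0, but the depth asked for is 28).
Recursion depth = 28


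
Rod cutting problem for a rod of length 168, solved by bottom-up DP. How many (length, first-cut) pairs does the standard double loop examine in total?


For each subproblem length i = 1..168, the inner loop considers i possible first cuts.
Total = 1 + 2 + ... + 168
= 168*(168+1)/2
= 168*169/2 = 14196


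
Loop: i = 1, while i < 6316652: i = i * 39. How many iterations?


i multiplies by 39 each step:
i = 1 -> 39 -> 1521 -> 59319 -> 2313441 -> 90224199 (stop)
Iterations = ceil(log_39(6316652)) = 5


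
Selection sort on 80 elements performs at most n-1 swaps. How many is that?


Each of the 79 passes places one element in its final position.
Pass 1: swap minimum into position 0
Pass 2: swap minimum of remaining into position 1
...
Pass 79: last two elements, one swap
Maximum swaps = 80 - 1 = 79


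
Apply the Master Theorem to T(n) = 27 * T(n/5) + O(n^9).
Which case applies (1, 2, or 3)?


The Master Theorem: T(n) = a*T(n/b) + O(n^c)
  a = 27, b = 5, c = 9
log_b(a) = log_5(27) ~ 2.048
Compare b^c with a: 5^9 = 1953125 > 27, so c > log_b(a).
Since c > log_b(a), Case 3 applies.
T(n) = O(n^9)
Master Theorem case = 3


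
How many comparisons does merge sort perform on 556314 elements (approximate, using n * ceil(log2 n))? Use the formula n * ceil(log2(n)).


Recursion depth: ceil(log2(556314)) = 20
Each recursion level merges n = 556314 elements
Total = 556314 * 20 = 11126280


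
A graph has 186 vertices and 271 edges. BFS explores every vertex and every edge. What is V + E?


A full BFS traversal dequeues each vertex once and examines each edge once.
Vertex visits: 186
Edge visits: 271
V + E = 186 + 271 = 457


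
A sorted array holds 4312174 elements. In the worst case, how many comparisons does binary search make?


Halving sequence: 4312174 -> 2156087 -> 1078043 -> 539021 -> 269510 -> 134755 -> 67377 -> 33688 -> 16844 -> 8422 -> 4211 -> 2105 -> 1052 -> 526 -> 263 -> 131 -> 65 -> 32 -> 16 -> 8 -> 4 -> 2 -> 1
Number of halvings = 22
Max comparisons = 22 + 1 = 23


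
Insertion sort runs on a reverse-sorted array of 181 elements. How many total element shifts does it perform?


Sum of shifts = 1 + 2 + 3 + ... + 180
= 181 * 180 / 2
= 32580 / 2
= 16290


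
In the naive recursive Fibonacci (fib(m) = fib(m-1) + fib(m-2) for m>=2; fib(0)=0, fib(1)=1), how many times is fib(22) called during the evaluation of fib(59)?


Let N(m) = number of times fib(m) is called while evaluating fib(59).
N(59) = 1 (the initial call).
N(58) = 1 (only fib(59) calls it).
For 1 <= m <= 57: fib(m) is called by fib(m+1) and fib(m+2), so
  N(m) = N(m+1) + N(m+2).
fib(0) is called only by fib(2), so N(0) = N(2).
Walk down from m=59:
  N(59)=1, N(58)=1, N(57)=2, N(56)=3, N(55)=5, N(54)=8, N(53)=13, N(52)=21, N(51)=34, N(50)=55, N(49)=89, N(48)=144, N(47)=233, N(46)=377, N(45)=610, N(44)=987, N(43)=1597, N(42)=2584, N(41)=4181, N(40)=6765, N(39)=10946, N(38)=17711, N(37)=28657, N(36)=46368, N(35)=75025, N(34)=121393, N(33)=196418, N(32)=317811, N(31)=514229, N(30)=832040, N(29)=1346269, N(28)=2178309, N(27)=3524578, N(26)=5702887, N(25)=9227465, N(24)=14930352, N(23)=24157817, N(22)=39088169
N(22) = 39088169


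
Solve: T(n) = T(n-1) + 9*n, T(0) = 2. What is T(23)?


Expanding the recurrence:
T(23) = T(22) + 9*23
       = T(21) + 9*22 + 9*23
       ...
       = T(0) + 9*(1 + 2 + ... + 23)
       = 2 + 9 * 23*24/2
       = 2 + 9 * 276
       = 2 + 2484 = 2486


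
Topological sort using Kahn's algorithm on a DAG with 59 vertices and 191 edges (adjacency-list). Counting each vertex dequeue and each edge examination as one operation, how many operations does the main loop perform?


Kahn's algorithm:
  1. Compute in-degrees: O(V + E)
  2. Process queue: each vertex dequeued once (O(V))
     each edge examined once (O(E))
Total = V + E = 59 + 191 = 250


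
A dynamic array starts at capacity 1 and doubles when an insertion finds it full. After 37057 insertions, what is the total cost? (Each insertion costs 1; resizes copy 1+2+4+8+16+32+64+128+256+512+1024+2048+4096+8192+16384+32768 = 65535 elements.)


Insertion cost: 37057 (one per element)
Resizes occur just before inserting elements 2, 3, 5, 9, ...
Elements copied at each resize: 1 + 2 + 4 + 8 + 16 + 32 + 64 + 128 + 256 + 512 + 1024 + 2048 + 4096 + 8192 + 16384 + 32768
Sum of copies = 65535 (geometric series: 2^k - 1)
Total = 37057 + 65535 = 102592


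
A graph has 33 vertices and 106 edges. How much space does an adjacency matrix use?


Adjacency matrix: V x V grid of entries
Space = V^2 = 33^2 = 33 * 33 = 1089


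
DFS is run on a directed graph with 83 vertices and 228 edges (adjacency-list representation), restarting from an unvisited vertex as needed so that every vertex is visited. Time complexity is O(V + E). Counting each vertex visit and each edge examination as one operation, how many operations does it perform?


A full DFS traversal processes each vertex exactly once (push/pop on stack).
Each directed edge is examined once.
V = 83, E = 228
V + E = 311


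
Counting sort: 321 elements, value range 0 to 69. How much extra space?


n = 321 (output array)
k = 70 (count array for 70 distinct values)
Extra space = 321 + 70 = 391


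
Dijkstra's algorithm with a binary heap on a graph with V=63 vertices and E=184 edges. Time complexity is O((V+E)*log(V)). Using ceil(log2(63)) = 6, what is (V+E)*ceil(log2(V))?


Dijkstra with a binary heap: each vertex is extracted once, each edge may relax once.
Each heap operation costs O(log V).
V + E = 63 + 184 = 247
ceil(log2(63)) = 6 (since 2^5 = 32 < 63 <= 64 = 2^6)
Total heap work = (V+E) * ceil(log2(V)) = 247 * 6 = 1482


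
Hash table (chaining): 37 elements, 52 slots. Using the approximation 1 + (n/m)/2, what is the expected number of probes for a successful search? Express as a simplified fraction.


Computing expected probes:
alpha = 37/52
= 1 + alpha/2
= 1 + 37/(2*52)
= (2*52 + 37) / (2*52)
= 141/104
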